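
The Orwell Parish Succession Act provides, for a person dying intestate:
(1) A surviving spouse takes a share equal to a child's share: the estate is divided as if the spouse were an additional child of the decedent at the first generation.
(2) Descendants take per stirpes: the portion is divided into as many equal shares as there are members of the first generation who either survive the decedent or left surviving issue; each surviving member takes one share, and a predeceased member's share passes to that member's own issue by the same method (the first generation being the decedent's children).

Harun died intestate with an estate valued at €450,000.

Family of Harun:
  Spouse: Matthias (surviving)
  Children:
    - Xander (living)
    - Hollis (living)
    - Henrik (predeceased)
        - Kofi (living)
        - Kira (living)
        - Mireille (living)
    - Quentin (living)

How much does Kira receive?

The spouse counts as an additional share at the children's level, so there are 5 primary shares of €90,000. Matthias takes one such share (€90,000).
The children's combined portion (€360,000) is divided into 4 shares of €90,000: Xander, Hollis, and Quentin each take €90,000; Henrik's €90,000 share passes to Henrik's issue.
Henrik's share (€90,000) is divided into 3 shares of €30,000: Kofi, Kira, and Mireille each take €30,000.

Kira receives €30,000.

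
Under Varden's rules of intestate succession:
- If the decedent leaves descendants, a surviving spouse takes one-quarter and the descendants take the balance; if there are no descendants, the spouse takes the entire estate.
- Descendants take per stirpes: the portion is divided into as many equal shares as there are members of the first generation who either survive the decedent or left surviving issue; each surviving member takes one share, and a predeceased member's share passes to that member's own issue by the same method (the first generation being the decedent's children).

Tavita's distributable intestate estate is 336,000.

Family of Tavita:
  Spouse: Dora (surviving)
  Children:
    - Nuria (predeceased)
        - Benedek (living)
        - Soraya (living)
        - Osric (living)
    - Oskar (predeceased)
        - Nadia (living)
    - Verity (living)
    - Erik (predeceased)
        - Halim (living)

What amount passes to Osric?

Osric receives 21,000.

Dora takes one-quarter of 336,000 = 84,000. The remaining 252,000 passes to the descendants.
The descendants' portion (252,000) is divided into 4 shares of 63,000: Verity takes 63,000; Nuria's 63,000 share passes to Nuria's issue; Oskar's 63,000 share passes to Oskar's issue; Erik's 63,000 share passes to Erik's issue.
Nuria's share (63,000) is divided into 3 shares of 21,000: Benedek, Soraya, and Osric each take 21,000.
Oskar's share (63,000) passes entirely to Nadia.
Erik's share (63,000) passes entirely to Halim.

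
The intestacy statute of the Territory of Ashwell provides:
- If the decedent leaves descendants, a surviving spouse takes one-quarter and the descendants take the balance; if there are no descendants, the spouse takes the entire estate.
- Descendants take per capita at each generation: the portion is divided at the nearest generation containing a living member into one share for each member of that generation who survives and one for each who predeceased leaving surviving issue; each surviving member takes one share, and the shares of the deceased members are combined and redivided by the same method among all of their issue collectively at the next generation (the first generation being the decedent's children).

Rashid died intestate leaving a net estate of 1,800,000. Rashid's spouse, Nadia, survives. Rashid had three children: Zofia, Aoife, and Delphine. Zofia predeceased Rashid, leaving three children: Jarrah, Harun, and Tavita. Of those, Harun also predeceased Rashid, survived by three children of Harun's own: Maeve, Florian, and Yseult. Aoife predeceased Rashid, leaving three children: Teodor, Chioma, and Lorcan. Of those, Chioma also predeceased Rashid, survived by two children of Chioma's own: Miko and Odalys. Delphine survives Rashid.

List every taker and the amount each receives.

Nadia: 450,000; Jarrah: 150,000; Maeve: 60,000; Florian: 60,000; Yseult: 60,000; Tavita: 150,000; Teodor: 150,000; Miko: 60,000; Odalys: 60,000; Lorcan: 150,000; Delphine: 450,000

Nadia takes one-quarter of 1,800,000 = 450,000. The remaining 1,350,000 passes to the descendants.
The descendants' portion (1,350,000) is divided at the children's generation into 3 shares of 450,000. Delphine takes 450,000. The 2 shares of the deceased (Zofia and Aoife) are combined into a pool of 900,000.
That pool (900,000) is divided at the grandchildren's generation into 6 shares of 150,000. Jarrah, Tavita, Teodor, and Lorcan each take 150,000. The 2 shares of the deceased (Harun and Chioma) are combined into a pool of 300,000.
That pool (300,000) is divided at the great-grandchildren's generation equally among Maeve, Florian, Yseult, Miko, and Odalys: 60,000 each.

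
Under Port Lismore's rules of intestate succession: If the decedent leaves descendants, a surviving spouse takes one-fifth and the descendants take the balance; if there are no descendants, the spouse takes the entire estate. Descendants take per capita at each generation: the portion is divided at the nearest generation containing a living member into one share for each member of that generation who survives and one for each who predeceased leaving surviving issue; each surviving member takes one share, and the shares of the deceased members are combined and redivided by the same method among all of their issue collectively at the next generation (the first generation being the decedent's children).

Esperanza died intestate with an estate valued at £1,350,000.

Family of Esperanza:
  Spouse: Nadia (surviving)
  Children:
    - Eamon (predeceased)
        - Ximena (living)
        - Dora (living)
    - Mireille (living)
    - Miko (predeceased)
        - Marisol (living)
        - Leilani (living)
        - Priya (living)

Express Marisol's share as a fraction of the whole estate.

Nadia takes one-fifth of £1,350,000 = £270,000. The remaining £1,080,000 passes to the descendants.
The descendants' portion (£1,080,000) is divided at the children's generation into 3 shares of £360,000. Mireille takes £360,000. The 2 shares of the deceased (Eamon and Miko) are combined into a pool of £720,000.
That pool (£720,000) is divided at the grandchildren's generation equally among Ximena, Dora, Marisol, Leilani, and Priya: £144,000 each.

Marisol receives 8/75 of the estate.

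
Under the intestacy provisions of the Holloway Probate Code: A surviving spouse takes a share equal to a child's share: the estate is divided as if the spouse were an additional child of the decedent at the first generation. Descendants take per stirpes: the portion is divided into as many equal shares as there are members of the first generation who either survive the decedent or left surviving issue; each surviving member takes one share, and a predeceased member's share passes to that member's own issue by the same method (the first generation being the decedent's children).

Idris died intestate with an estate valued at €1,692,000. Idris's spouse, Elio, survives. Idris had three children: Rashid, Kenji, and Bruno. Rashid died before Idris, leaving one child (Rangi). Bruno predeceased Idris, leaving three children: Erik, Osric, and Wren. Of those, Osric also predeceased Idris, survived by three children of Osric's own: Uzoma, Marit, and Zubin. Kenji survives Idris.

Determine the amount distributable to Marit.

The spouse counts as an additional share at the children's level, so there are 4 primary shares of €423,000. Elio takes one such share (€423,000).
The children's combined portion (€1,269,000) is divided into 3 shares of €423,000: Kenji takes €423,000; Rashid's €423,000 share passes to Rashid's issue; Bruno's €423,000 share passes to Bruno's issue.
Rashid's share (€423,000) passes entirely to Rangi.
Bruno's share (€423,000) is divided into 3 shares of €141,000: Erik and Wren each take €141,000; Osric's €141,000 share passes to Osric's issue.
Osric's share (€141,000) is divided into 3 shares of €47,000: Uzoma, Marit, and Zubin each take €47,000.

Marit receives €47,000.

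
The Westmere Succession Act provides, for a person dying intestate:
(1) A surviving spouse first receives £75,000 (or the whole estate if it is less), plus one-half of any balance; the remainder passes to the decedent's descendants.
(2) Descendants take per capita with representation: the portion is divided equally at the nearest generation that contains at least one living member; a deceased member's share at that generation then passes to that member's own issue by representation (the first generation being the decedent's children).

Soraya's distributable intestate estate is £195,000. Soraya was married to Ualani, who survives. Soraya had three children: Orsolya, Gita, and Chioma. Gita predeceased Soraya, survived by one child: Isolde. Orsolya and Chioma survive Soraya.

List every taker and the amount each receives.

Ualani: £135,000; Orsolya: £20,000; Isolde: £20,000; Chioma: £20,000

Ualani first takes £75,000, leaving a balance of £120,000. Ualani then takes one-half of the balance (£60,000), for a total of £135,000. The remaining £60,000 passes to the descendants.
The descendants' portion (£60,000) is divided into 3 shares of £20,000: Orsolya and Chioma each take £20,000; Gita's £20,000 share passes to Gita's issue.
Gita's share (£20,000) passes entirely to Isolde.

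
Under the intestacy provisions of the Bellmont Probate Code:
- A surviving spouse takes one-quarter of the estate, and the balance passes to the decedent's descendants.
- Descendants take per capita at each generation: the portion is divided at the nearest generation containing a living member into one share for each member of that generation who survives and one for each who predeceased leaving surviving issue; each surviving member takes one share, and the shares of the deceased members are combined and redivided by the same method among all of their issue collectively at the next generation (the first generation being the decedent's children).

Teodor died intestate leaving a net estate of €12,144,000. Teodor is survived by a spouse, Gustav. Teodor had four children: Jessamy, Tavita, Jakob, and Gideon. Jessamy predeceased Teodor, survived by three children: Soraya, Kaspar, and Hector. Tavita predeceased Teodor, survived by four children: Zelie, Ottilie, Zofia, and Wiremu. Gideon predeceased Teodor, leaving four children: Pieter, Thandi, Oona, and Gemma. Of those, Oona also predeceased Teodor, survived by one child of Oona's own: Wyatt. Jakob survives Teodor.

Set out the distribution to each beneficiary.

Gustav: €3,036,000; Soraya: €621,000; Kaspar: €621,000; Hector: €621,000; Zelie: €621,000; Ottilie: €621,000; Zofia: €621,000; Wiremu: €621,000; Jakob: €2,277,000; Pieter: €621,000; Thandi: €621,000; Wyatt: €621,000; Gemma: €621,000

Gustav takes one-quarter of €12,144,000 = €3,036,000. The remaining €9,108,000 passes to the descendants.
The descendants' portion (€9,108,000) is divided at the children's generation into 4 shares of €2,277,000. Jakob takes €2,277,000. The 3 shares of the deceased (Jessamy, Tavita, and Gideon) are combined into a pool of €6,831,000.
That pool (€6,831,000) is divided at the grandchildren's generation into 11 shares of €621,000. Soraya, Kaspar, Hector, Zelie, Ottilie, Zofia, Wiremu, Pieter, Thandi, and Gemma each take €621,000. The remaining share for the deceased Oona (€621,000) is carried to the next generation.
That pool (€621,000) passes entirely to Wyatt, the sole taker at the great-grandchildren's generation.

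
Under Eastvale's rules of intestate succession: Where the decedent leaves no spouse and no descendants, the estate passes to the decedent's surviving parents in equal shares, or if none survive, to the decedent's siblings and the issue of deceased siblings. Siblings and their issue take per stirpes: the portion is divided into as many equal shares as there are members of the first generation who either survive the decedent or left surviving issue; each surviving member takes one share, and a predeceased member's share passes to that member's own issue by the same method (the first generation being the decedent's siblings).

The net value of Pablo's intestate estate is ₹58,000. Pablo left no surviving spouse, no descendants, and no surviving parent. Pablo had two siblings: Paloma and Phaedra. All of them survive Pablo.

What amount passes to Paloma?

Paloma receives ₹29,000.

The entire ₹58,000 passes to the siblings and their issue.
That amount (₹58,000) is divided into 2 shares of ₹29,000: Paloma and Phaedra each take ₹29,000.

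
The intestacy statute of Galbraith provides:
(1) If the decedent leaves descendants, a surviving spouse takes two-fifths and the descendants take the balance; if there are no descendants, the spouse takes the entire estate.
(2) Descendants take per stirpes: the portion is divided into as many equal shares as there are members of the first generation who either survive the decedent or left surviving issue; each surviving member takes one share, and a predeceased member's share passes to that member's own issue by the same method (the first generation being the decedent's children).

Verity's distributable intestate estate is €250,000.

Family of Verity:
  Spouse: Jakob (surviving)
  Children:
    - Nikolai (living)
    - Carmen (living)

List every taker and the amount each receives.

Jakob takes two-fifths of €250,000 = €100,000. The remaining €150,000 passes to the descendants.
The descendants' portion (€150,000) is divided into 2 shares of €75,000: Nikolai and Carmen each take €75,000.

Jakob: €100,000; Nikolai: €75,000; Carmen: €75,000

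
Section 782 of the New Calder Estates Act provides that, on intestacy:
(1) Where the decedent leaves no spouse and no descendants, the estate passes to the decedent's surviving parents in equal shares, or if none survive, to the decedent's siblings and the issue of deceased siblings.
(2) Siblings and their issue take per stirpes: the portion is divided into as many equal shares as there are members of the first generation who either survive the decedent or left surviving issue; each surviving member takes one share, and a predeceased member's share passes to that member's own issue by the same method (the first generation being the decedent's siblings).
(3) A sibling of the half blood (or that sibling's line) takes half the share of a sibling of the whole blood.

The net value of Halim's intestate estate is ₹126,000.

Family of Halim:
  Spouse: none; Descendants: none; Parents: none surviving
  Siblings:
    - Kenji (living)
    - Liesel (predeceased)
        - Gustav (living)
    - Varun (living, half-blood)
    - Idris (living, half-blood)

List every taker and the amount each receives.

Kenji: ₹42,000; Gustav: ₹42,000; Varun: ₹21,000; Idris: ₹21,000

The entire ₹126,000 passes to the siblings and their issue.
Counting each half-blood sibling's line as half a unit, there are 3 units in ₹126,000, so one unit is ₹42,000. Whole-blood lines (Kenji and Liesel) take ₹42,000 each; half-blood lines (Varun and Idris) take ₹21,000 each.
Liesel's share (₹42,000) passes entirely to Gustav.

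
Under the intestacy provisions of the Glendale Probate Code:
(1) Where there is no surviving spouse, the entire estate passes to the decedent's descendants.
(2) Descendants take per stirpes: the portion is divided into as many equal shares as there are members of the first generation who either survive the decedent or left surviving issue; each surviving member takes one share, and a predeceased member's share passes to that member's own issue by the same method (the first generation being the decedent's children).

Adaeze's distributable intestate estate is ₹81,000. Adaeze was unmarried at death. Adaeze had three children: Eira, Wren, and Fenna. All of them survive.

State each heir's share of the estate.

The entire ₹81,000 passes to the descendants.
That amount (₹81,000) is divided into 3 shares of ₹27,000: Eira, Wren, and Fenna each take ₹27,000.

Eira: ₹27,000; Wren: ₹27,000; Fenna: ₹27,000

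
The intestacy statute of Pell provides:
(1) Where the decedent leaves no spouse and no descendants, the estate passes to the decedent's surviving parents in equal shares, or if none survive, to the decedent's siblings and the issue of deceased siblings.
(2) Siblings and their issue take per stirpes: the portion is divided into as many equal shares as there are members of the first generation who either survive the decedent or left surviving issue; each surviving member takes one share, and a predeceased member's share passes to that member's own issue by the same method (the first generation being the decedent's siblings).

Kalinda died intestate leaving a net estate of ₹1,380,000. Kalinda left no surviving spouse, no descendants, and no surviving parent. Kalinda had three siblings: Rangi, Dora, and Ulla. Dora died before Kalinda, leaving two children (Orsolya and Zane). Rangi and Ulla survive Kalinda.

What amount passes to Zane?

The entire ₹1,380,000 passes to the siblings and their issue.
That amount (₹1,380,000) is divided into 3 shares of ₹460,000: Rangi and Ulla each take ₹460,000; Dora's ₹460,000 share passes to Dora's issue.
Dora's share (₹460,000) is divided into 2 shares of ₹230,000: Orsolya and Zane each take ₹230,000.

Zane receives ₹230,000.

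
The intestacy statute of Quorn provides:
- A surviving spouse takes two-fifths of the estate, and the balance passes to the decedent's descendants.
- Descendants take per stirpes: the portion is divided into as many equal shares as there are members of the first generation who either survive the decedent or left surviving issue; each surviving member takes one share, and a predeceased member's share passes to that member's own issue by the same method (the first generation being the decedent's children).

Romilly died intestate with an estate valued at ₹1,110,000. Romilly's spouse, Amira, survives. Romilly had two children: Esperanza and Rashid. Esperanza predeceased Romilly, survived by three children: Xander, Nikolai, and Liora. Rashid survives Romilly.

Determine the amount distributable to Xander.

Amira takes two-fifths of ₹1,110,000 = ₹444,000. The remaining ₹666,000 passes to the descendants.
The descendants' portion (₹666,000) is divided into 2 shares of ₹333,000: Rashid takes ₹333,000; Esperanza's ₹333,000 share passes to Esperanza's issue.
Esperanza's share (₹333,000) is divided into 3 shares of ₹111,000: Xander, Nikolai, and Liora each take ₹111,000.

Xander receives ₹111,000.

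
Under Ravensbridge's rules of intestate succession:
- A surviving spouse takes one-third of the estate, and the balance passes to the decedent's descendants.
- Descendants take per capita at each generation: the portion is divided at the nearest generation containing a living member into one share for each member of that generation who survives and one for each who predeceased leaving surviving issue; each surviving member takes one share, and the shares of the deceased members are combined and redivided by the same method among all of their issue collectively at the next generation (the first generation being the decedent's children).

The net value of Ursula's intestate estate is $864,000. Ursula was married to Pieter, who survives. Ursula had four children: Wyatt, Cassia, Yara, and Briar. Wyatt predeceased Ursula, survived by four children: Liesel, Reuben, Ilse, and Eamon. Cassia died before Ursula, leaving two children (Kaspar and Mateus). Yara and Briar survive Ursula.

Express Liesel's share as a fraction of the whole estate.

Liesel receives 1/18 of the estate.

Pieter takes one-third of $864,000 = $288,000. The remaining $576,000 passes to the descendants.
The descendants' portion ($576,000) is divided at the children's generation into 4 shares of $144,000. Yara and Briar each take $144,000. The 2 shares of the deceased (Wyatt and Cassia) are combined into a pool of $288,000.
That pool ($288,000) is divided at the grandchildren's generation equally among Liesel, Reuben, Ilse, Eamon, Kaspar, and Mateus: $48,000 each.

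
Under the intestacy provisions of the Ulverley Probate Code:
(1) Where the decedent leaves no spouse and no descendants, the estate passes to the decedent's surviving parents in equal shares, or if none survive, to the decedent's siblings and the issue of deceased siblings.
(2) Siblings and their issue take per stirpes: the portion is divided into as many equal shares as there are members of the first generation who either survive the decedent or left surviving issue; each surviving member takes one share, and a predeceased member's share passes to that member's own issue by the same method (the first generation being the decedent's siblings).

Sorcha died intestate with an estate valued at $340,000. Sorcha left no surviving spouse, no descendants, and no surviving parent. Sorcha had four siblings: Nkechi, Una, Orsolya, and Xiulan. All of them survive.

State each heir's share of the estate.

Nkechi: $85,000; Una: $85,000; Orsolya: $85,000; Xiulan: $85,000

The entire $340,000 passes to the siblings and their issue.
That amount ($340,000) is divided into 4 shares of $85,000: Nkechi, Una, Orsolya, and Xiulan each take $85,000.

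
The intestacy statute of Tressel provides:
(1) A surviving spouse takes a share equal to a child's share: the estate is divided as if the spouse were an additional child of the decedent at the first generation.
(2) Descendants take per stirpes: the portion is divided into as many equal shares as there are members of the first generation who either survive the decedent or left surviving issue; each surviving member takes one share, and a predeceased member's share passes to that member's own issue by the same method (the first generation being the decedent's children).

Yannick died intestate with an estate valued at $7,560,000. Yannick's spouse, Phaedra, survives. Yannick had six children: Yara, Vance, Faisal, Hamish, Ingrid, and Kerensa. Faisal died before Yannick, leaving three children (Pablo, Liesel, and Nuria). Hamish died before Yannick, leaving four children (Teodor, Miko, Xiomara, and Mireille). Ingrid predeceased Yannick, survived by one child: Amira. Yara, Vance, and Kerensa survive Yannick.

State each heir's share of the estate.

The spouse counts as an additional share at the children's level, so there are 7 primary shares of $1,080,000. Phaedra takes one such share ($1,080,000).
The children's combined portion ($6,480,000) is divided into 6 shares of $1,080,000: Yara, Vance, and Kerensa each take $1,080,000; Faisal's $1,080,000 share passes to Faisal's issue; Hamish's $1,080,000 share passes to Hamish's issue; Ingrid's $1,080,000 share passes to Ingrid's issue.
Faisal's share ($1,080,000) is divided into 3 shares of $360,000: Pablo, Liesel, and Nuria each take $360,000.
Hamish's share ($1,080,000) is divided into 4 shares of $270,000: Teodor, Miko, Xiomara, and Mireille each take $270,000.
Ingrid's share ($1,080,000) passes entirely to Amira.

Phaedra: $1,080,000; Yara: $1,080,000; Vance: $1,080,000; Pablo: $360,000; Liesel: $360,000; Nuria: $360,000; Teodor: $270,000; Miko: $270,000; Xiomara: $270,000; Mireille: $270,000; Amira: $1,080,000; Kerensa: $1,080,000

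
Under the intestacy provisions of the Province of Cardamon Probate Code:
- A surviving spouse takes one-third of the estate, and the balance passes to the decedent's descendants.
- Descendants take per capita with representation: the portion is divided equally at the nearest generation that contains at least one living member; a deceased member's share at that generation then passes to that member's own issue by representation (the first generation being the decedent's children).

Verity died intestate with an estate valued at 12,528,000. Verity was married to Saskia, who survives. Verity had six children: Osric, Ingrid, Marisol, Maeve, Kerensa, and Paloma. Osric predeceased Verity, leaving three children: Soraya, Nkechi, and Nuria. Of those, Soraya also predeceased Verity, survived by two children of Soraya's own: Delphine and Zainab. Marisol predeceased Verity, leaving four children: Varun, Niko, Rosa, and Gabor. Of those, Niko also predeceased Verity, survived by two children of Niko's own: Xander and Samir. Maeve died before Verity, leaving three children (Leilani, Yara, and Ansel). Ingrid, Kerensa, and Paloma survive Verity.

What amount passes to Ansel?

Ansel receives 464,000.

Saskia takes one-third of 12,528,000 = 4,176,000. The remaining 8,352,000 passes to the descendants.
The descendants' portion (8,352,000) is divided into 6 shares of 1,392,000: Ingrid, Kerensa, and Paloma each take 1,392,000; Osric's 1,392,000 share passes to Osric's issue; Marisol's 1,392,000 share passes to Marisol's issue; Maeve's 1,392,000 share passes to Maeve's issue.
Osric's share (1,392,000) is divided into 3 shares of 464,000: Nkechi and Nuria each take 464,000; Soraya's 464,000 share passes to Soraya's issue.
Soraya's share (464,000) is divided into 2 shares of 232,000: Delphine and Zainab each take 232,000.
Marisol's share (1,392,000) is divided into 4 shares of 348,000: Varun, Rosa, and Gabor each take 348,000; Niko's 348,000 share passes to Niko's issue.
Niko's share (348,000) is divided into 2 shares of 174,000: Xander and Samir each take 174,000.
Maeve's share (1,392,000) is divided into 3 shares of 464,000: Leilani, Yara, and Ansel each take 464,000.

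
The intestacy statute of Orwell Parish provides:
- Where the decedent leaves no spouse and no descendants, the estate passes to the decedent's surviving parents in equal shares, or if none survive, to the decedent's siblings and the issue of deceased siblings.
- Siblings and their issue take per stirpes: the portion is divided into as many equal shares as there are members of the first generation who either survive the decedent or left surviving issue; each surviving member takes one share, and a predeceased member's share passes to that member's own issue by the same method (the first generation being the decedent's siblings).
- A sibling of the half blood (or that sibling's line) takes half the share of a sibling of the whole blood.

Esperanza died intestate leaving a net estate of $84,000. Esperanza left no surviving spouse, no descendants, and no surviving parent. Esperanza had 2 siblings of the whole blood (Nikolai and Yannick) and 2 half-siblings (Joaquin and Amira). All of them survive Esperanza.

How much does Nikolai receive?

Nikolai receives $28,000.

The entire $84,000 passes to the siblings and their issue.
Counting each half-blood sibling's line as half a unit, there are 3 units in $84,000, so one unit is $28,000. Whole-blood lines (Nikolai and Yannick) take $28,000 each; half-blood lines (Joaquin and Amira) take $14,000 each.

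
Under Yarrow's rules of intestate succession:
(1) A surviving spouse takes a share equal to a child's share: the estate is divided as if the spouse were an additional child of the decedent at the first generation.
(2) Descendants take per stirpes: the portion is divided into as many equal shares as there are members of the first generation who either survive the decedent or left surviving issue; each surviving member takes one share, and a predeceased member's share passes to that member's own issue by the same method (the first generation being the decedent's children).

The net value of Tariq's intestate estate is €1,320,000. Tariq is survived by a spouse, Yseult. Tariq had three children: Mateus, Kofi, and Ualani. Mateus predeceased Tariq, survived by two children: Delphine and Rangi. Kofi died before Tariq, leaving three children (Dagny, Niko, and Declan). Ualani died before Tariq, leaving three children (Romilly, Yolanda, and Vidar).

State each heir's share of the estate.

The spouse counts as an additional share at the children's level, so there are 4 primary shares of €330,000. Yseult takes one such share (€330,000).
The children's combined portion (€990,000) is divided into 3 shares of €330,000: Mateus's €330,000 share passes to Mateus's issue; Kofi's €330,000 share passes to Kofi's issue; Ualani's €330,000 share passes to Ualani's issue.
Mateus's share (€330,000) is divided into 2 shares of €165,000: Delphine and Rangi each take €165,000.
Kofi's share (€330,000) is divided into 3 shares of €110,000: Dagny, Niko, and Declan each take €110,000.
Ualani's share (€330,000) is divided into 3 shares of €110,000: Romilly, Yolanda, and Vidar each take €110,000.

Yseult: €330,000; Delphine: €165,000; Rangi: €165,000; Dagny: €110,000; Niko: €110,000; Declan: €110,000; Romilly: €110,000; Yolanda: €110,000; Vidar: €110,000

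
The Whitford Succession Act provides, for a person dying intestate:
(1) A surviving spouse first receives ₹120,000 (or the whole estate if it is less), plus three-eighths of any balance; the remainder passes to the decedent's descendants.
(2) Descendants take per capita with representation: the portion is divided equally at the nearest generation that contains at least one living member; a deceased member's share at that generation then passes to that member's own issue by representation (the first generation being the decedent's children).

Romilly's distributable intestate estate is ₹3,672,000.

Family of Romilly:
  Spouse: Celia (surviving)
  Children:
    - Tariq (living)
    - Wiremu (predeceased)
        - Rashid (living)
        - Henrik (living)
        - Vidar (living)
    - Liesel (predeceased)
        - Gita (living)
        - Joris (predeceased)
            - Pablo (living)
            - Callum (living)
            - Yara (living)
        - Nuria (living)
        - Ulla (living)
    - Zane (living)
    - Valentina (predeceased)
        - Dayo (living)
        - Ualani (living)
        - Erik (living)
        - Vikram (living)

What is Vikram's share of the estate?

Vikram receives ₹111,000.

Celia first takes ₹120,000, leaving a balance of ₹3,552,000. Celia then takes three-eighths of the balance (₹1,332,000), for a total of ₹1,452,000. The remaining ₹2,220,000 passes to the descendants.
The descendants' portion (₹2,220,000) is divided into 5 shares of ₹444,000: Tariq and Zane each take ₹444,000; Wiremu's ₹444,000 share passes to Wiremu's issue; Liesel's ₹444,000 share passes to Liesel's issue; Valentina's ₹444,000 share passes to Valentina's issue.
Wiremu's share (₹444,000) is divided into 3 shares of ₹148,000: Rashid, Henrik, and Vidar each take ₹148,000.
Liesel's share (₹444,000) is divided into 4 shares of ₹111,000: Gita, Nuria, and Ulla each take ₹111,000; Joris's ₹111,000 share passes to Joris's issue.
Joris's share (₹111,000) is divided into 3 shares of ₹37,000: Pablo, Callum, and Yara each take ₹37,000.
Valentina's share (₹444,000) is divided into 4 shares of ₹111,000: Dayo, Ualani, Erik, and Vikram each take ₹111,000.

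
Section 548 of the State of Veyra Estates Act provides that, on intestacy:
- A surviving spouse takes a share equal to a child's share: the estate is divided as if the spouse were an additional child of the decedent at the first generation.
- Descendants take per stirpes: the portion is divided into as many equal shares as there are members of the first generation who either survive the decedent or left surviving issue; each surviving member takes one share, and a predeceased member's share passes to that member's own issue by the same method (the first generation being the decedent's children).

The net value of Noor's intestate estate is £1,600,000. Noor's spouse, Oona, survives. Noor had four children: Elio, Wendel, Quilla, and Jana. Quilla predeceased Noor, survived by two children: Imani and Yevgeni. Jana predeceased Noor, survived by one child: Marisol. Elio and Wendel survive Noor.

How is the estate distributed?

The spouse counts as an additional share at the children's level, so there are 5 primary shares of £320,000. Oona takes one such share (£320,000).
The children's combined portion (£1,280,000) is divided into 4 shares of £320,000: Elio and Wendel each take £320,000; Quilla's £320,000 share passes to Quilla's issue; Jana's £320,000 share passes to Jana's issue.
Quilla's share (£320,000) is divided into 2 shares of £160,000: Imani and Yevgeni each take £160,000.
Jana's share (£320,000) passes entirely to Marisol.

Oona: £320,000; Elio: £320,000; Wendel: £320,000; Imani: £160,000; Yevgeni: £160,000; Marisol: £320,000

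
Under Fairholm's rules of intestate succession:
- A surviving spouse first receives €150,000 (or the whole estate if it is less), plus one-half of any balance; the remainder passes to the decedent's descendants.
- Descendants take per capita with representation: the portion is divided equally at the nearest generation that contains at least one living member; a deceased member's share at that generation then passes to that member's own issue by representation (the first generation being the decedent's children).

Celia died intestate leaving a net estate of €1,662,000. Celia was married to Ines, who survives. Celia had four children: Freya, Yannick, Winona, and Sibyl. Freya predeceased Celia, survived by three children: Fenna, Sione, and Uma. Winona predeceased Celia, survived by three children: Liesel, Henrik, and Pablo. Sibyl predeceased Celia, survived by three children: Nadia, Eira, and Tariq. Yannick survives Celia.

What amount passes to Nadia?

Ines first takes €150,000, leaving a balance of €1,512,000. Ines then takes one-half of the balance (€756,000), for a total of €906,000. The remaining €756,000 passes to the descendants.
The descendants' portion (€756,000) is divided into 4 shares of €189,000: Yannick takes €189,000; Freya's €189,000 share passes to Freya's issue; Winona's €189,000 share passes to Winona's issue; Sibyl's €189,000 share passes to Sibyl's issue.
Freya's share (€189,000) is divided into 3 shares of €63,000: Fenna, Sione, and Uma each take €63,000.
Winona's share (€189,000) is divided into 3 shares of €63,000: Liesel, Henrik, and Pablo each take €63,000.
Sibyl's share (€189,000) is divided into 3 shares of €63,000: Nadia, Eira, and Tariq each take €63,000.

Nadia receives €63,000.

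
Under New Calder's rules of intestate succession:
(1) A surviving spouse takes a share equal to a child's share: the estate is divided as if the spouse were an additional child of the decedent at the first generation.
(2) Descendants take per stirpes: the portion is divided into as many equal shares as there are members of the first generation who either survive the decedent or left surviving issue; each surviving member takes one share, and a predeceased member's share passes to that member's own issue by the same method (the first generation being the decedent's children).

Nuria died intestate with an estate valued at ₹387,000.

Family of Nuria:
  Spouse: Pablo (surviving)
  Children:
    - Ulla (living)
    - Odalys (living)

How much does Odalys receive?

Odalys receives ₹129,000.

The spouse counts as an additional share at the children's level, so there are 3 primary shares of ₹129,000. Pablo takes one such share (₹129,000).
The children's combined portion (₹258,000) is divided into 2 shares of ₹129,000: Ulla and Odalys each take ₹129,000.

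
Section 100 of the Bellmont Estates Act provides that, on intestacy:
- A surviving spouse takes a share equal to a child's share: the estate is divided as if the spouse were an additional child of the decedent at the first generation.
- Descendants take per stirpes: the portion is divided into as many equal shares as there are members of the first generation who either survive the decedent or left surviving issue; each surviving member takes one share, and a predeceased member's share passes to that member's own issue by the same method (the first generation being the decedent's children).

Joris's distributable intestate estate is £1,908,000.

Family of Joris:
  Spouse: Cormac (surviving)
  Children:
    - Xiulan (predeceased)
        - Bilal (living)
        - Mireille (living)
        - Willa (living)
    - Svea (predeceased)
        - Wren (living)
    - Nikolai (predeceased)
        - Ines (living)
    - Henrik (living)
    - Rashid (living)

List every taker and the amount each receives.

Cormac: £318,000; Bilal: £106,000; Mireille: £106,000; Willa: £106,000; Wren: £318,000; Ines: £318,000; Henrik: £318,000; Rashid: £318,000

The spouse counts as an additional share at the children's level, so there are 6 primary shares of £318,000. Cormac takes one such share (£318,000).
The children's combined portion (£1,590,000) is divided into 5 shares of £318,000: Henrik and Rashid each take £318,000; Xiulan's £318,000 share passes to Xiulan's issue; Svea's £318,000 share passes to Svea's issue; Nikolai's £318,000 share passes to Nikolai's issue.
Xiulan's share (£318,000) is divided into 3 shares of £106,000: Bilal, Mireille, and Willa each take £106,000.
Svea's share (£318,000) passes entirely to Wren.
Nikolai's share (£318,000) passes entirely to Ines.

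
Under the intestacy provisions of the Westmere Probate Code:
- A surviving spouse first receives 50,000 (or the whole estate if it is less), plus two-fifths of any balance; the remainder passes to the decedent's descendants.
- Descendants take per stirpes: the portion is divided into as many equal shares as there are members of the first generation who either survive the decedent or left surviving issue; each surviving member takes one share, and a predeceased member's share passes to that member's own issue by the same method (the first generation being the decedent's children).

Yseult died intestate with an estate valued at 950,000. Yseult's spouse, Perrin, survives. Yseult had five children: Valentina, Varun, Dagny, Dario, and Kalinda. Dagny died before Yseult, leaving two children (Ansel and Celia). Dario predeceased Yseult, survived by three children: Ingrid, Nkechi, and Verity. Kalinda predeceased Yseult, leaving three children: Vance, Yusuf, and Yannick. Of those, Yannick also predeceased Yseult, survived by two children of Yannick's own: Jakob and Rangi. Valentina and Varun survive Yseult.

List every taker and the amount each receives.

Perrin first takes 50,000, leaving a balance of 900,000. Perrin then takes two-fifths of the balance (360,000), for a total of 410,000. The remaining 540,000 passes to the descendants.
The descendants' portion (540,000) is divided into 5 shares of 108,000: Valentina and Varun each take 108,000; Dagny's 108,000 share passes to Dagny's issue; Dario's 108,000 share passes to Dario's issue; Kalinda's 108,000 share passes to Kalinda's issue.
Dagny's share (108,000) is divided into 2 shares of 54,000: Ansel and Celia each take 54,000.
Dario's share (108,000) is divided into 3 shares of 36,000: Ingrid, Nkechi, and Verity each take 36,000.
Kalinda's share (108,000) is divided into 3 shares of 36,000: Vance and Yusuf each take 36,000; Yannick's 36,000 share passes to Yannick's issue.
Yannick's share (36,000) is divided into 2 shares of 18,000: Jakob and Rangi each take 18,000.

Perrin: 410,000; Valentina: 108,000; Varun: 108,000; Ansel: 54,000; Celia: 54,000; Ingrid: 36,000; Nkechi: 36,000; Verity: 36,000; Vance: 36,000; Yusuf: 36,000; Jakob: 18,000; Rangi: 18,000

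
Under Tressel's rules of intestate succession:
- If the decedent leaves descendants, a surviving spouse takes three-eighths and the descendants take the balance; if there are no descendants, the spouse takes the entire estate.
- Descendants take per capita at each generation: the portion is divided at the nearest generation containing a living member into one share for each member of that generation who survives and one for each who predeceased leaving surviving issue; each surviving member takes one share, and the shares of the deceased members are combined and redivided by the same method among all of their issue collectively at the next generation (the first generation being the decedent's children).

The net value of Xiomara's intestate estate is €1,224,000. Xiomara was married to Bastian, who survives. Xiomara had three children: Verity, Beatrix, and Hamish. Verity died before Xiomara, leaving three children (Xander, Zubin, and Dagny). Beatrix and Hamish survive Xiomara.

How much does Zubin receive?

Zubin receives €85,000.

Bastian takes three-eighths of €1,224,000 = €459,000. The remaining €765,000 passes to the descendants.
The descendants' portion (€765,000) is divided at the children's generation into 3 shares of €255,000. Beatrix and Hamish each take €255,000. The remaining share for the deceased Verity (€255,000) is carried to the next generation.
That pool (€255,000) is divided at the grandchildren's generation equally among Xander, Zubin, and Dagny: €85,000 each.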